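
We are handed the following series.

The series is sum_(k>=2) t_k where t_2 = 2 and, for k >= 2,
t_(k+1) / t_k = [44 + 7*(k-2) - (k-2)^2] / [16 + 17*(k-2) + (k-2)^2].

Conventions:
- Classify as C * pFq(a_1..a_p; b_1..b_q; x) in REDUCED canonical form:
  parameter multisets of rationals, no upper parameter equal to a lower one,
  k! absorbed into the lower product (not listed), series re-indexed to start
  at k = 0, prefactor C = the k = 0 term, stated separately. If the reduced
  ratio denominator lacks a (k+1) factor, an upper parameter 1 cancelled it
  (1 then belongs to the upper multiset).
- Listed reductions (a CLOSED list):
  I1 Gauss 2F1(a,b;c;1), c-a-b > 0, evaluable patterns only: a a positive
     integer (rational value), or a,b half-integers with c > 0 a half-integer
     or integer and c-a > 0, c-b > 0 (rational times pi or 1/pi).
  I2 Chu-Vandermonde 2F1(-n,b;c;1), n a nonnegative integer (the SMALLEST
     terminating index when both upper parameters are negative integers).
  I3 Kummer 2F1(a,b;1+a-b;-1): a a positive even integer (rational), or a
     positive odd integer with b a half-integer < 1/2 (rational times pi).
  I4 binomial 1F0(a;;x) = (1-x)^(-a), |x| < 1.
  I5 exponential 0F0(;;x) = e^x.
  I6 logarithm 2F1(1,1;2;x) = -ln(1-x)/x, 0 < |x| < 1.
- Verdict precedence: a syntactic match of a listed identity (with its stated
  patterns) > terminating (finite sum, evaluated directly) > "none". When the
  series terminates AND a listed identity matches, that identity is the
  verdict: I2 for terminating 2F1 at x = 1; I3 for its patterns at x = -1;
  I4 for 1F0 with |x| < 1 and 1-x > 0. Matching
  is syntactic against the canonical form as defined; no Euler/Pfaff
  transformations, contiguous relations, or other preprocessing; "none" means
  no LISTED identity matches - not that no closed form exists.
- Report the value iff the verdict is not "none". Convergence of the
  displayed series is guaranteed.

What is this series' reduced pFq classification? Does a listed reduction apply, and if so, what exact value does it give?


Structural cue: from the first term 2: factor the ratio over Q (prefactor 2): negated roots = parameters.
Term ratio: r(k) = (-1) * (k-11) (k+4) / [(k+16) (k+1)] - poly over poly, x = (-1) from leading terms; C = 2 at k = 0.

Classification (C = 2): 2F1 with upper {-11, 4}, lower {16}, argument x = -1. Verdict: the Kummer evaluation I3 matches (x = -1; c = 16 equals 1+a-b for upper {-11, 4}: listed pattern). Its exact value is 35.


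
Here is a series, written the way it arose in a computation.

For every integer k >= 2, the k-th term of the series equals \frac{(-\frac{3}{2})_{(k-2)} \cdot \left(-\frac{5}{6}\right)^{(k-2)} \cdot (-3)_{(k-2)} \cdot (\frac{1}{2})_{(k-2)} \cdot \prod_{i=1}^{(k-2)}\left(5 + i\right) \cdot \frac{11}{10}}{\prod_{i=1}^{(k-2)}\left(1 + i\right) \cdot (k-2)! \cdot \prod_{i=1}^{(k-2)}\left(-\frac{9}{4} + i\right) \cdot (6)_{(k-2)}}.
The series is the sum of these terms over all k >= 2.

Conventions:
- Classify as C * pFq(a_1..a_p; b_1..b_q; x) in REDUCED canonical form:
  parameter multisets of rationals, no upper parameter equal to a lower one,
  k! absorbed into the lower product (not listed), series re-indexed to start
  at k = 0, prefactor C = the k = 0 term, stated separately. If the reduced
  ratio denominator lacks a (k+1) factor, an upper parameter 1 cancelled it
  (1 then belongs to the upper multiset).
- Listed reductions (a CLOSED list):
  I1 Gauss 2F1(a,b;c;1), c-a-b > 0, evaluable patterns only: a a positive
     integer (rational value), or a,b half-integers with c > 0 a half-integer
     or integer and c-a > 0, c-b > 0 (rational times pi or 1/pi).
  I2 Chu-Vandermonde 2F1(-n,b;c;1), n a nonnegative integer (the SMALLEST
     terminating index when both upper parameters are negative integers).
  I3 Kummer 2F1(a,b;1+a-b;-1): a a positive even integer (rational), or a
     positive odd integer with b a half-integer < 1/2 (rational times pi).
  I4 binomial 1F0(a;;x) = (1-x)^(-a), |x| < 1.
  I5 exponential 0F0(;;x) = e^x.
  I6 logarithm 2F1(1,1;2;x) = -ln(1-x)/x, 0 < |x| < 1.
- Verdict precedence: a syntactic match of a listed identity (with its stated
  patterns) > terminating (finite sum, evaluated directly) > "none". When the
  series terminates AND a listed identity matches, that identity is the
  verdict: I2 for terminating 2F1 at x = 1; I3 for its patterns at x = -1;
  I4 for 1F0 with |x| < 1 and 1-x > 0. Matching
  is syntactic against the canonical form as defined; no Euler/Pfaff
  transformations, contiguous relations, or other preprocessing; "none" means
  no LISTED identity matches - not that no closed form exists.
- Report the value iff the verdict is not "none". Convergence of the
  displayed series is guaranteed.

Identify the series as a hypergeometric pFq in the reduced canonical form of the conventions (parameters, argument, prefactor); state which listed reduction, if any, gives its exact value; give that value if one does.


First insight: with t_0 = \frac{11}{10}, the lower running product (prefactor 11/10) is a rising factorial.
Term ratio: r(k) = -\frac{5}{6} * (k-3) (k-\frac{3}{2}) (k+\frac{1}{2}) / [(k-\frac{5}{4}) (k+2) (k+1)] - poly over poly, x = -\frac{5}{6} from leading terms; C = \frac{11}{10} at k = 0.

With C = \frac{11}{10}: the canonical form is 3F2(-3, -\frac{3}{2}, \frac{1}{2}; -\frac{5}{4}, 2; -\frac{5}{6}). Verdict: terminating. (-3)_k vanishes past k = 3, leaving a 4-term sum, computed directly. Sum: \frac{46519}{17280}.


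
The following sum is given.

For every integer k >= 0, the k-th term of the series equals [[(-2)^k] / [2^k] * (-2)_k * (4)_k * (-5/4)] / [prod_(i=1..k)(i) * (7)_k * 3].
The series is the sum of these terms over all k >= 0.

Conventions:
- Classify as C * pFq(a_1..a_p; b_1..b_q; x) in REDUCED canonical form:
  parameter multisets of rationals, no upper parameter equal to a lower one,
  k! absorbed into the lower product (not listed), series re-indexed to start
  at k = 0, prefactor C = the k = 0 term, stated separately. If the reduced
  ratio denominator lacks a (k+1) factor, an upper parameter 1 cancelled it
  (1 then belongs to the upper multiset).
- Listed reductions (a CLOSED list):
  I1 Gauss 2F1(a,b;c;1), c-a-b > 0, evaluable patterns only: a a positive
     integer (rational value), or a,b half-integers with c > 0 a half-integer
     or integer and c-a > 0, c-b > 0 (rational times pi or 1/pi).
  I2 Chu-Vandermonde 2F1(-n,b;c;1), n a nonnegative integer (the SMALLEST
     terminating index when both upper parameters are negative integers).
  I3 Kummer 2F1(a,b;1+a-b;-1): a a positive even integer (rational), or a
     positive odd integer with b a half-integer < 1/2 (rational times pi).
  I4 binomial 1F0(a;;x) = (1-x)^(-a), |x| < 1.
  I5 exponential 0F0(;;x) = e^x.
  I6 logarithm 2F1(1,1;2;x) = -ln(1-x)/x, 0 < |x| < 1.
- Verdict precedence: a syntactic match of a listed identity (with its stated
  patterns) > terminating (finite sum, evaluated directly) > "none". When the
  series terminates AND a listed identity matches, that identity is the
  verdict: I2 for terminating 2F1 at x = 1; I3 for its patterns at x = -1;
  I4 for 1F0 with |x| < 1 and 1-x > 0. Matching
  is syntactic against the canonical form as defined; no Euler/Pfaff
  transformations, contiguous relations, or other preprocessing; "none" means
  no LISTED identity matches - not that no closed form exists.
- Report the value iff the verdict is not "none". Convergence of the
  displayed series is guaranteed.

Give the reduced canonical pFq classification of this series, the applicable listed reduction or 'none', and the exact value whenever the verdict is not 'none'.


x = -1 here; the reduced form reads 2F1, upper {-2, 4}, lower {7}, C = -5/12. Verdict (x = -1): Kummer's theorem (I3) applies (x = -1; c = 7 equals 1+a-b for upper {-2, 4}: listed pattern). Exact value: -25/24.

Structural cue: with t_0 = -5/12, the product of the first k integers (C = -5/12) is k!.
Consecutive-term ratio: r(k) = (-1) * (k-2) (k+4) / [(k+7) (k+1)] ; factor over Q: parameters, x = (-1), and C = -5/12.


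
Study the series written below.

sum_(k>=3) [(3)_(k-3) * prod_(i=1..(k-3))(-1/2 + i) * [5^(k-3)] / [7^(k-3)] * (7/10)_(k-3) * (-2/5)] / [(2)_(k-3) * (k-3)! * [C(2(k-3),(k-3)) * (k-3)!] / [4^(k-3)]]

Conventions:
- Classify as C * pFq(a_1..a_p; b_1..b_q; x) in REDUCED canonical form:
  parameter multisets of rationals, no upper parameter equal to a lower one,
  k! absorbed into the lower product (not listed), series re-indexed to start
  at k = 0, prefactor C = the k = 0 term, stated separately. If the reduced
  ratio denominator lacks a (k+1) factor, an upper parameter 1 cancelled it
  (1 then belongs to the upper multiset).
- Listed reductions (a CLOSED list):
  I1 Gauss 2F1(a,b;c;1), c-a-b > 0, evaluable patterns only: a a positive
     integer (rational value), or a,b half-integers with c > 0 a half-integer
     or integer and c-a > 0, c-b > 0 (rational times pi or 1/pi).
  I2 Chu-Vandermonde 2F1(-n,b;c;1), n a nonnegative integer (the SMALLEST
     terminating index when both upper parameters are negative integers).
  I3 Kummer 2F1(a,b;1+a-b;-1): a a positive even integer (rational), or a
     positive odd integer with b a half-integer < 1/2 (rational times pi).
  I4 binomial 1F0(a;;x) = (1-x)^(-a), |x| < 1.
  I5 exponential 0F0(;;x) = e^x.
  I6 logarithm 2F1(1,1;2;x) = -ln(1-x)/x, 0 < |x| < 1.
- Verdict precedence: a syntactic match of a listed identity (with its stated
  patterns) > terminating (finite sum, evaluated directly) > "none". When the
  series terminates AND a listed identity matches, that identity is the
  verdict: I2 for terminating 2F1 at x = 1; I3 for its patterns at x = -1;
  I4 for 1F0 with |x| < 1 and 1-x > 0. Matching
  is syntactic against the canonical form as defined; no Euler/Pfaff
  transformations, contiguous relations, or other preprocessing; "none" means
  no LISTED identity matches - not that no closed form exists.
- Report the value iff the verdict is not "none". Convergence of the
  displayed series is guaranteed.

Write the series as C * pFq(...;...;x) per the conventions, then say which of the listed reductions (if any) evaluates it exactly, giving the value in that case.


x = 5/7 here; the reduced form reads 2F1, upper {7/10, 3}, lower {2}, C = -2/5. Verdict: none (x = 5/7): each listed identity misses the multisets {7/10, 3} ; {2}.

Key step: t_0 being -2/5, the parameter 1/2 appears in both the upper and lower lists and cancels.
Step ratio: r(k) = (5/7) * (k+7/10) (k+3) / [(k+2) (k+1)] - rational in k. x = (5/7); t_0 = -2/5; negate the roots.


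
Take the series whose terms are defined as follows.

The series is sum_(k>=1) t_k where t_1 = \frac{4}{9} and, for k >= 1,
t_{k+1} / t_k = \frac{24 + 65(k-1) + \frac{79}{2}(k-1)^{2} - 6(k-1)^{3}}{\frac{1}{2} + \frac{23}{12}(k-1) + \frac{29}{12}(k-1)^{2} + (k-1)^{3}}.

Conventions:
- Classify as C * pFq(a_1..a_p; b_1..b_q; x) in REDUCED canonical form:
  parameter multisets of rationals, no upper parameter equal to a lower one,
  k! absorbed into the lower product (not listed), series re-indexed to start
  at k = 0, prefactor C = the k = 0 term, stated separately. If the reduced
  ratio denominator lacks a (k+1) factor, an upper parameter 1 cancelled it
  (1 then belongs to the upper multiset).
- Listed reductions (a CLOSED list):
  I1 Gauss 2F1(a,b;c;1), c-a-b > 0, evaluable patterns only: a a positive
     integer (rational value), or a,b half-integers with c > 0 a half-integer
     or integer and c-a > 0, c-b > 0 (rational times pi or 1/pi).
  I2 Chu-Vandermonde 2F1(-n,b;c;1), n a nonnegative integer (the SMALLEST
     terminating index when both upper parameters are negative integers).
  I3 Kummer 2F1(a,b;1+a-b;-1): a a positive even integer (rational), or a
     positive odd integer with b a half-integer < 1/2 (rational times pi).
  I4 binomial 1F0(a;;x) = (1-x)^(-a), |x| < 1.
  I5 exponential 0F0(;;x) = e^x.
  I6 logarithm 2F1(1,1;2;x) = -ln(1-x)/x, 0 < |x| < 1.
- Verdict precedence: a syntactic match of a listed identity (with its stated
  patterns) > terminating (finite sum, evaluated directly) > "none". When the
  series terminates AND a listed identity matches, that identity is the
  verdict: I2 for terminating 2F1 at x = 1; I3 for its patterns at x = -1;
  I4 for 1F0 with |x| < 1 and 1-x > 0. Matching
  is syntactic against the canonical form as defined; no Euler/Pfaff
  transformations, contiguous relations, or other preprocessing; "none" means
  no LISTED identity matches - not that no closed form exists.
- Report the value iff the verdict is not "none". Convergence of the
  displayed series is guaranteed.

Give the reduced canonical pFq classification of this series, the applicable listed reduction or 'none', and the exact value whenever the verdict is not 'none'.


Key step: with t_0 = \frac{4}{9}, factor the ratio over Q (C = 4/9): negated roots = parameters.
Consecutive-term ratio: r(k) = -6 * (k-8) / [(k+1)] - rational in k, leading ratio -6; with t_0 = \frac{4}{9}, classification follows.

Prefactor \frac{4}{9}, argument -6: 1F0 with upper {-8} over lower {-}. Verdict: terminating - the sum ends at index 8 because -8 is a negative integer; exact evaluation follows. Sum: \frac{23059204}{9}.


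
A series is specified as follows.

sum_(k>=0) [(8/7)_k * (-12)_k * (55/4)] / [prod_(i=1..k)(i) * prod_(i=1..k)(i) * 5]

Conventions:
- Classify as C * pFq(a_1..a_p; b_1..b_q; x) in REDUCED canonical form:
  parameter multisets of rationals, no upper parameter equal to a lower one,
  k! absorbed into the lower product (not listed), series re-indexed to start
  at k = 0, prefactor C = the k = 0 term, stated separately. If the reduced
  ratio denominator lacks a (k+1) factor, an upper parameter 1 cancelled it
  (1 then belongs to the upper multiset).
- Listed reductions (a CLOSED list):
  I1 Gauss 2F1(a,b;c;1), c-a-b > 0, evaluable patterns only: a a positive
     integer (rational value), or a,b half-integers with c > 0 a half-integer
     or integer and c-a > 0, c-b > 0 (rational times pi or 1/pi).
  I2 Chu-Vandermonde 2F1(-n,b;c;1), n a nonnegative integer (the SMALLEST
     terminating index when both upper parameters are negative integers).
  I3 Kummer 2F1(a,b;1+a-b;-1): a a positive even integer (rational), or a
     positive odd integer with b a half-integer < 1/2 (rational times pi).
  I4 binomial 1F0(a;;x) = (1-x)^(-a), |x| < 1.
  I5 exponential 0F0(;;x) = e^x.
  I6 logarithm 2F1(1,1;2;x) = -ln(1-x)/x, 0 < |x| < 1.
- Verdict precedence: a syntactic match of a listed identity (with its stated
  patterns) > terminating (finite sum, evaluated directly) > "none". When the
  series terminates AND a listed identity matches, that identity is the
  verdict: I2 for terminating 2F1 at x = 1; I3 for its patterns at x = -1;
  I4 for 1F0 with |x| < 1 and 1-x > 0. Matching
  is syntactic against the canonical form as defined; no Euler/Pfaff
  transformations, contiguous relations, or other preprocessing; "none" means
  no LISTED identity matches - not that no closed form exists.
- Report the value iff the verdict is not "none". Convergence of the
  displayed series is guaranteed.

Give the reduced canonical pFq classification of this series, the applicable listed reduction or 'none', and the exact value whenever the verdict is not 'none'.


Canonical form: C = 11/4 times 2F1 with upper {-12, 8/7}, lower {1}, x = 1. Verdict: this is Vandermonde's identity (I2) (terminating 2F1 at x = 1 with n = 12, b = 8/7, c = 1). Value: -4050729111/193778020814.

Key observation: from the first term 11/4: the constant factors (C = 11/4) combine into one prefactor.
Consecutive-term ratio: r(k) = 1 * (k-12) (k+8/7) / [(k+1) (k+1)] - rational; roots negated = parameters, x = 1, C = 11/4.


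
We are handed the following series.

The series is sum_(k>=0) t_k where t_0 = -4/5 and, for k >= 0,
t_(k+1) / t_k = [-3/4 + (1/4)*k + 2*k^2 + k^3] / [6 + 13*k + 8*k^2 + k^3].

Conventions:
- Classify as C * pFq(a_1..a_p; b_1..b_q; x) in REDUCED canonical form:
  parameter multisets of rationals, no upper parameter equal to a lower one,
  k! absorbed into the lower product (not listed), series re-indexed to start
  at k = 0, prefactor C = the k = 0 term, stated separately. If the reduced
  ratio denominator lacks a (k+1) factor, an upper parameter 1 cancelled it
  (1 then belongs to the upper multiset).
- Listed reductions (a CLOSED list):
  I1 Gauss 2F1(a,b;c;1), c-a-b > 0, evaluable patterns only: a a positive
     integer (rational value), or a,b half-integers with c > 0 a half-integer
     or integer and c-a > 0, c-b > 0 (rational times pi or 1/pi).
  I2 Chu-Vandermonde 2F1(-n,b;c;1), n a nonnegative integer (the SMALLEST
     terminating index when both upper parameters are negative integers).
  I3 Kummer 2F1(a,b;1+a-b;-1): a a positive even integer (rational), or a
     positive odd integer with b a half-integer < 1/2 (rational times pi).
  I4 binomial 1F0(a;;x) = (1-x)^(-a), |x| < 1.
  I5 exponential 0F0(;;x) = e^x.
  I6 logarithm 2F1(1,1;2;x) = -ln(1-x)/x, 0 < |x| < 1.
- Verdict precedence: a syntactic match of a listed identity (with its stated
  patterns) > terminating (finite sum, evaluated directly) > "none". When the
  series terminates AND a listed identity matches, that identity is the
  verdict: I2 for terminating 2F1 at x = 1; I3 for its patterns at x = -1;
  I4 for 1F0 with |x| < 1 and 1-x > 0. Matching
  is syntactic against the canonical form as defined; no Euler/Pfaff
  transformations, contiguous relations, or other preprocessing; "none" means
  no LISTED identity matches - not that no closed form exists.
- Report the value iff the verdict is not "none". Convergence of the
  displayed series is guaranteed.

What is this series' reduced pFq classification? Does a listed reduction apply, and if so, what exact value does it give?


The series (x = 1) is 2F1: upper {-1/2, 3/2}, lower {6}, prefactor -4/5. Verdict: Gauss's theorem I1 (half-integer case) fires (x = 1; upper {-1/2, 3/2} half-integers, c = 6 in the evaluable pattern). Its exact value is (-262144/121275) / pi.

Structural cue: from the first term -4/5: the parameter 1 appears in both the upper and lower lists and cancels.
Step ratio: r(k) = 1 * (k-1/2) (k+3/2) / [(k+6) (k+1)] - rational; roots negated = parameters, x = 1, C = -4/5.


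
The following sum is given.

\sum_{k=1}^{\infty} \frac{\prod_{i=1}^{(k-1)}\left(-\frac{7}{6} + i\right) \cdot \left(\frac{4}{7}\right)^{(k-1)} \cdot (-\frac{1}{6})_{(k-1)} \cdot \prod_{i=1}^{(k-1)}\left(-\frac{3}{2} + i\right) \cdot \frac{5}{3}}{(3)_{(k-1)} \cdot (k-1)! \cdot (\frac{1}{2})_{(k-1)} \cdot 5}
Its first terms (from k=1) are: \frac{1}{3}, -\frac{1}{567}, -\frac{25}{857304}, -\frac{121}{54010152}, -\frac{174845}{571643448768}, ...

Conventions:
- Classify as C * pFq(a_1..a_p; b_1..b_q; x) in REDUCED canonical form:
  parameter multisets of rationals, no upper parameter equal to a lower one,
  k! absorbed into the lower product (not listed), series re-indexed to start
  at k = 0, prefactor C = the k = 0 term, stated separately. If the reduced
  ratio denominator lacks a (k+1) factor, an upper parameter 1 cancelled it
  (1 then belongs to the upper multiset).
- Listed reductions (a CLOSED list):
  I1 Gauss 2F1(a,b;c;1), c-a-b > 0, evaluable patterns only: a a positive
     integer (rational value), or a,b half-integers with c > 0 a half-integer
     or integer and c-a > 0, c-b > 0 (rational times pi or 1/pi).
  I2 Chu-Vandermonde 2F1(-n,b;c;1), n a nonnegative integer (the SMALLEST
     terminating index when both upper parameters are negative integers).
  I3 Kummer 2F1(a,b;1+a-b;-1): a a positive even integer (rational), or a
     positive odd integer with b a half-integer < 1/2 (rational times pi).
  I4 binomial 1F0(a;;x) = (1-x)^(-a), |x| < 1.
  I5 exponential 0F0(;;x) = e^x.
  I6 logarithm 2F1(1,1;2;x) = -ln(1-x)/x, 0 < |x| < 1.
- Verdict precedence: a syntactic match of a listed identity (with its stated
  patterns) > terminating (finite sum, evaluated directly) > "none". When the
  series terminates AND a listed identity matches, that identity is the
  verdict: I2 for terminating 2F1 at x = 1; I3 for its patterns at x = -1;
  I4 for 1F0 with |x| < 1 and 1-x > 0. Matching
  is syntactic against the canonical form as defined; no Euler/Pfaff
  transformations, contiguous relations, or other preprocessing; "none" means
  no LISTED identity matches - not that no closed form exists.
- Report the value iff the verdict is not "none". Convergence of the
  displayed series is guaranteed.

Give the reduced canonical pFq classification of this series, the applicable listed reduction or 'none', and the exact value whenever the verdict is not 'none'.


Canonical form: C = \frac{1}{3} times 3F2 with upper {-\frac{1}{2}, -\frac{1}{6}, -\frac{1}{6}}, lower {\frac{1}{2}, 3}, x = \frac{4}{7}. Verdict: none (x = \frac{4}{7}): each listed identity misses the multisets {-\frac{1}{2}, -\frac{1}{6}, -\frac{1}{6}} ; {\frac{1}{2}, 3}.

Structural cue: with t_0 = \frac{1}{3}, the running product (C = 1/3) telescopes to a rising factorial.
Consecutive-term ratio: r(k) = \frac{4}{7} * (k-\frac{1}{2}) (k-\frac{1}{6}) (k-\frac{1}{6}) / [(k+\frac{1}{2}) (k+3) (k+1)] ; factor over Q: parameters, x = \frac{4}{7}, and C = \frac{1}{3}.


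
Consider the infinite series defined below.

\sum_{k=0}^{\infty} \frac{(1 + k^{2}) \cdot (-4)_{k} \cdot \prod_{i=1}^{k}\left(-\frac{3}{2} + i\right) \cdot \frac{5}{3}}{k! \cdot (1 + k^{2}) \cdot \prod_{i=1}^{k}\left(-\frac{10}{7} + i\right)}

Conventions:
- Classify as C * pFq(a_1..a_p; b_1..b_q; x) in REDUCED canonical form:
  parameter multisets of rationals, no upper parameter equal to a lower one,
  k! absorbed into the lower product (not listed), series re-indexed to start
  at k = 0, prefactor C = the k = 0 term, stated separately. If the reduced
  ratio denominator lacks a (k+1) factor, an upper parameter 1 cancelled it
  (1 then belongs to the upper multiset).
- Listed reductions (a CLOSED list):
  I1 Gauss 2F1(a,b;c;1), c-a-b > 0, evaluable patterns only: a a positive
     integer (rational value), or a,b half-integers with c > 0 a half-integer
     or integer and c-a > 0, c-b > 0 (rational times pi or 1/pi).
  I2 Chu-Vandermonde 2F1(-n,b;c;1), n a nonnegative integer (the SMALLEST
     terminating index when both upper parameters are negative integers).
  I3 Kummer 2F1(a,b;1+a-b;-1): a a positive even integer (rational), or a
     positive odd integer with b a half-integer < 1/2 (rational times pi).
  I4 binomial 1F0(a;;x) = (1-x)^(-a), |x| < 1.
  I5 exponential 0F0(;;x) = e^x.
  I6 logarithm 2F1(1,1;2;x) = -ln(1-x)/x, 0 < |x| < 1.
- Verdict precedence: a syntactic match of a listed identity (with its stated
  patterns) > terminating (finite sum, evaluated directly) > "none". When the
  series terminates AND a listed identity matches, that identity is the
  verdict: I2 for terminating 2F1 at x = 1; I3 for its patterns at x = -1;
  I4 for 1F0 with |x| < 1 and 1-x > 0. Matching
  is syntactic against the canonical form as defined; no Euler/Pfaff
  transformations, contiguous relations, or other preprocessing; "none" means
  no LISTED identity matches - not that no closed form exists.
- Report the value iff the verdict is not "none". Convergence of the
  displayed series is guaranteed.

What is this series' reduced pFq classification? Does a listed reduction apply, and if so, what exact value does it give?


The series (x = 1) is 2F1: upper {-4, -\frac{1}{2}}, lower {-\frac{3}{7}}, prefactor \frac{5}{3}. Verdict: this is Chu-Vandermonde (I2) (terminating 2F1 at x = 1 with n = 4, b = -1/2, c = -\frac{3}{7}). Value: -\frac{31175}{38016}.

First insight: t_0 = \frac{5}{3} here, and k^2 + 1 divides numerator and denominator alike; prefactor 5/3 after cancelling.
Step ratio: r(k) = 1 * (k-4) (k-\frac{1}{2}) / [(k-\frac{3}{7}) (k+1)] - rational in k, leading ratio 1; with t_0 = \frac{5}{3}, classification follows.


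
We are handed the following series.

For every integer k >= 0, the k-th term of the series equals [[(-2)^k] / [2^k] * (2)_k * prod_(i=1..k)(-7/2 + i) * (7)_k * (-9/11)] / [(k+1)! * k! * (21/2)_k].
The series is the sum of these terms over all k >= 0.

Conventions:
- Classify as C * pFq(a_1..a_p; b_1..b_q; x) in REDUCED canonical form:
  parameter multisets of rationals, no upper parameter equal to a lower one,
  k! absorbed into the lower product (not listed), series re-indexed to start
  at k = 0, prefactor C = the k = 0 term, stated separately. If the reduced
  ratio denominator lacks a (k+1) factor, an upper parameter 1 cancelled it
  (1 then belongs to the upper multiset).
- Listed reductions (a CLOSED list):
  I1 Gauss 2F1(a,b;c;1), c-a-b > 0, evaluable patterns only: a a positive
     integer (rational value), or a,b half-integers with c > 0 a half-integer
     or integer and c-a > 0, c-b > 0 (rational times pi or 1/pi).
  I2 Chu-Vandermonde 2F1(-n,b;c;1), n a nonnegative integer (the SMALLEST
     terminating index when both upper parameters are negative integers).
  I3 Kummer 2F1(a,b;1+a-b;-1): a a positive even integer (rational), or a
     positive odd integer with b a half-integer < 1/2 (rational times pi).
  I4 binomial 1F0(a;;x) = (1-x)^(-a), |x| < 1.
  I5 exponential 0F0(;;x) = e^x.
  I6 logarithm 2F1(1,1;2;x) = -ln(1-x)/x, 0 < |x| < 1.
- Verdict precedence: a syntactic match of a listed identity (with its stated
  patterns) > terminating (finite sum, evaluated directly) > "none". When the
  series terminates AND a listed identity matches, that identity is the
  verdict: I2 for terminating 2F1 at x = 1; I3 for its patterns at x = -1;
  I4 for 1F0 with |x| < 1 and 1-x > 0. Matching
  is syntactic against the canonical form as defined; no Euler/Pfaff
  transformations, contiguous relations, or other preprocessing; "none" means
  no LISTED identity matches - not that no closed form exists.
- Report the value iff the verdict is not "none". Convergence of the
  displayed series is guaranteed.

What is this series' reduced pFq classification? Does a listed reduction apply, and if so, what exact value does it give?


At argument -1: a 2F1 with upper {-5/2, 7}, lower {21/2}, scaled by C = -9/11. Verdict (x = -1): the Kummer evaluation I3 applies (x = -1; c = 21/2 equals 1+a-b for upper {-5/2, 7}: listed pattern). Sum: (-3968055/4194304) * pi.

The tell: with t_0 = -9/11, the two k-th powers (C = -9/11) combine into one argument.
Step ratio: r(k) = (-1) * (k-5/2) (k+7) / [(k+21/2) (k+1)] - rational in k. x = (-1); t_0 = -9/11; negate the roots.


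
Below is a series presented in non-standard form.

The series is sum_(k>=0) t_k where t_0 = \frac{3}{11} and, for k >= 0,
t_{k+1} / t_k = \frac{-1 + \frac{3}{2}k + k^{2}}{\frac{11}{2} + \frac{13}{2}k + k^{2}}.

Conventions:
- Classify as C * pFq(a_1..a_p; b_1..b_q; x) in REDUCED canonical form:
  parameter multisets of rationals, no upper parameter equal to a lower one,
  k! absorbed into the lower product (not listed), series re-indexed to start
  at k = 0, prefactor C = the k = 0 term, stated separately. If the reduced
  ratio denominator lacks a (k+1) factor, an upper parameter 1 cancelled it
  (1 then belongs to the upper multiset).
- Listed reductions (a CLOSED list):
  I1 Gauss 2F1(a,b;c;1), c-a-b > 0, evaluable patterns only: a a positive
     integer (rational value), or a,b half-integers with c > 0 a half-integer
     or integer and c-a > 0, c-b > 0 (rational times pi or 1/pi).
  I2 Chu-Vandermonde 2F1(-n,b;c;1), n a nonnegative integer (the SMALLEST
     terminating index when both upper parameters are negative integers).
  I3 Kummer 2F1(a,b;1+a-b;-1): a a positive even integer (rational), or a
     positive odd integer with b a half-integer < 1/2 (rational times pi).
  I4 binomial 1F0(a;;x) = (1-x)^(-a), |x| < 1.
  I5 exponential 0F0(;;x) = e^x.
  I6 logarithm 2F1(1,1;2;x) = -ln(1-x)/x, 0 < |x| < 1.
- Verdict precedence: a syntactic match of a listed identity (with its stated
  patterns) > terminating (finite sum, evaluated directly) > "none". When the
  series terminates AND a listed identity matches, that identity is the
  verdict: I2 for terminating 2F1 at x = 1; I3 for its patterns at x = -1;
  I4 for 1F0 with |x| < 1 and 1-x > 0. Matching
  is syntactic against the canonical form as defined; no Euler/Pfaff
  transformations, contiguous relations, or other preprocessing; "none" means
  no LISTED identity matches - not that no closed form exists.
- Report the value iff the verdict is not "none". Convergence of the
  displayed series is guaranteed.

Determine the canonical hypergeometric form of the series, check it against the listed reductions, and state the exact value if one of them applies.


First insight: t_0 = \frac{3}{11} here, and roots of the ratio polynomials (C = 3/11) are the negated parameters.
Term ratio: r(k) = 1 * (k-\frac{1}{2}) (k+2) / [(k+\frac{11}{2}) (k+1)] - rational; roots negated = parameters, x = 1, C = \frac{3}{11}.

This is \frac{3}{11} * 2F1(-\frac{1}{2}, 2; \frac{11}{2}; 1) in reduced canonical form. Verdict: the Gauss summation I1 matches (x = 1: the Gamma ratio telescopes since c-a-b = 4 > 0 and a = 2 in Z>0). Hence: \frac{189}{880}.


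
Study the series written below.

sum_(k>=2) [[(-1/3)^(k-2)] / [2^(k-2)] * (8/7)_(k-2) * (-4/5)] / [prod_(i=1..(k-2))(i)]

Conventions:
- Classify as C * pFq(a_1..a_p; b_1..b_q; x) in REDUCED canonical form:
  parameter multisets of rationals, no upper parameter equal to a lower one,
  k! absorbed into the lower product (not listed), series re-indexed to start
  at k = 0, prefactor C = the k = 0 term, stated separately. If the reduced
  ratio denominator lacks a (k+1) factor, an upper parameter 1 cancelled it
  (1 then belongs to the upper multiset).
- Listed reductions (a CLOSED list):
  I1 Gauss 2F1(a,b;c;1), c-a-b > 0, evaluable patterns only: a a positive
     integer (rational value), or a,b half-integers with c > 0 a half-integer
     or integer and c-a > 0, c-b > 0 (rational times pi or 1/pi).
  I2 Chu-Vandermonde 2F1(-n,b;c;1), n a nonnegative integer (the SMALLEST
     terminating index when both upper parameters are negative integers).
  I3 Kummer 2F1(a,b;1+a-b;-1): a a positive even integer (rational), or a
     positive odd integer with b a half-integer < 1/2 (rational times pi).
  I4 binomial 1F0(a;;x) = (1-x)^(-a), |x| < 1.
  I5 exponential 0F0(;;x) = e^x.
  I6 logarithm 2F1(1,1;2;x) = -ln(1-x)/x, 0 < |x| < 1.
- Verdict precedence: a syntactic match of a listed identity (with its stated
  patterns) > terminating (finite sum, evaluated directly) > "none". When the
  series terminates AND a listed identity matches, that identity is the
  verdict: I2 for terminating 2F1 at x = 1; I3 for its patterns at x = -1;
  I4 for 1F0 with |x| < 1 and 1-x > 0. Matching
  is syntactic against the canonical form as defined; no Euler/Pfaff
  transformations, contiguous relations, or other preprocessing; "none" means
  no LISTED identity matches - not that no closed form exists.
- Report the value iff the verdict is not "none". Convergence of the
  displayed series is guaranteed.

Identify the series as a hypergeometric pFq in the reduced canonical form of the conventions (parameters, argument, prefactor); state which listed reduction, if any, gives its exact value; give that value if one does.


Prefactor -4/5, argument -1/6: 1F0 with upper {8/7} over lower {-}. Verdict: the binomial series (I4) applies (the 1F0 binomial series: exponent -8/7, x = -1/6). Its exact value is (-4/5) * (7/6)^(-8/7).

The tell: with t_0 = -4/5, the two k-th powers (C = -4/5) combine into one argument.
Step ratio: r(k) = (-1/6) * (k+8/7) / [(k+1)] - rational in k. x = (-1/6); t_0 = -4/5; negate the roots.


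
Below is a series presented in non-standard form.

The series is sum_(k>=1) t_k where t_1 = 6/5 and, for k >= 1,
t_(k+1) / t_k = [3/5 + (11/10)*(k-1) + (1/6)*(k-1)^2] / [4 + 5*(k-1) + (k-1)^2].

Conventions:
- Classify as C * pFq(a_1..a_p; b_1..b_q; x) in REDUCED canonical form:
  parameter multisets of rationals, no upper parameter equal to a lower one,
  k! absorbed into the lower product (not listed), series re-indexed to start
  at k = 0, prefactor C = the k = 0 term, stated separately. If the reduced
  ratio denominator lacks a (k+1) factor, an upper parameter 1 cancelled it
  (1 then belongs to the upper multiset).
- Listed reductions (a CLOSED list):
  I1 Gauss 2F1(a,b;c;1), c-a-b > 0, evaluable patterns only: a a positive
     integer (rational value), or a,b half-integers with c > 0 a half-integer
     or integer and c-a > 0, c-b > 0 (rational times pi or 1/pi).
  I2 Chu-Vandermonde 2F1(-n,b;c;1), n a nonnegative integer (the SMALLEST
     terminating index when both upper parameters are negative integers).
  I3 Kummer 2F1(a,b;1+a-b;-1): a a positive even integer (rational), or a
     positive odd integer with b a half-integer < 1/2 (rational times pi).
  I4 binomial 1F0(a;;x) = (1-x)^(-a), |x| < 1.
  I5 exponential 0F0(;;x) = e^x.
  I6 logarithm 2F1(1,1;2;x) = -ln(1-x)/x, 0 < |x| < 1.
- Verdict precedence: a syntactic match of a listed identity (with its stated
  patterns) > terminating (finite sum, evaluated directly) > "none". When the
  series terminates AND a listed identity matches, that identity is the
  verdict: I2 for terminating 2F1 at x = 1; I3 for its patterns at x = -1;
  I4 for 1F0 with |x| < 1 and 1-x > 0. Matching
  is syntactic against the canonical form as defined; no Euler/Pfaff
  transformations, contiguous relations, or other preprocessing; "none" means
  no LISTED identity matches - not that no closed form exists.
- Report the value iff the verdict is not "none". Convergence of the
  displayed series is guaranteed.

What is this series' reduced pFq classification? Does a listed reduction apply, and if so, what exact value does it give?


This is 6/5 * 2F1(3/5, 6; 4; 1/6) in reduced canonical form. Verdict: none (x = 1/6): each listed identity misses the multisets {3/5, 6} ; {4}.

Key step: t_0 = 6/5 here, and roots of the ratio polynomials (C = 6/5) are the negated parameters.
Consecutive-term ratio: r(k) = (1/6) * (k+3/5) (k+6) / [(k+4) (k+1)] ; factor over Q: parameters, x = (1/6), and C = 6/5.


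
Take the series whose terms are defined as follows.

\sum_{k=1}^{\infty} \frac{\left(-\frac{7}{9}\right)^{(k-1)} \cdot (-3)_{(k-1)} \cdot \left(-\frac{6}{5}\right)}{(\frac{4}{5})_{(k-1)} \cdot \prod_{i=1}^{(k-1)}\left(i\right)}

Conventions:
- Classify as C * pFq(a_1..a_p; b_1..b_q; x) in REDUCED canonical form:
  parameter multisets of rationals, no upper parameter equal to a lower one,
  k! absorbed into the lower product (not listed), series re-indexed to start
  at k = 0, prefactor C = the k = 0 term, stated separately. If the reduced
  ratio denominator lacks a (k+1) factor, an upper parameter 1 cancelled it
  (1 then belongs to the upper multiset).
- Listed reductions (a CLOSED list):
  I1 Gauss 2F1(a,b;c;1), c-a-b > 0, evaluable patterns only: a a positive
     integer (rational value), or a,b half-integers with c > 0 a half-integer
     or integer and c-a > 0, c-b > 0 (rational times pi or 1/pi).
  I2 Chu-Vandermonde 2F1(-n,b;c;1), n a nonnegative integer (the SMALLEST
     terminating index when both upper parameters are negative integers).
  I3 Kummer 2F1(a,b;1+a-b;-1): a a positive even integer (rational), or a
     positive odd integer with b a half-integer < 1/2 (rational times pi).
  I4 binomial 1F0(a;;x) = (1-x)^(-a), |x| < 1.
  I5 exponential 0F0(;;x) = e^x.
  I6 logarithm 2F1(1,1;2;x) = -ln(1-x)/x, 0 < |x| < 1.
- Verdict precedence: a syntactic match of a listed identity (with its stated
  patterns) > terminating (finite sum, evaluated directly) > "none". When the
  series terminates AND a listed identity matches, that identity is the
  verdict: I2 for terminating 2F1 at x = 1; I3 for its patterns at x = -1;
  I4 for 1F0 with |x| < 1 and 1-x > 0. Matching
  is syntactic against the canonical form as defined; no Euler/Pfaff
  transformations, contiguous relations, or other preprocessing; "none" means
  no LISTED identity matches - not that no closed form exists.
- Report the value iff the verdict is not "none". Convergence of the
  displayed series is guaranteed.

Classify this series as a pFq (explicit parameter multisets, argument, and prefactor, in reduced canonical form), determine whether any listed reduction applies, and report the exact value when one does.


The tell: t_0 = -\frac{6}{5} here, and the product of the first k integers (prefactor -6/5) is k!.
Term ratio: r(k) = -\frac{7}{9} * (k-3) / [(k+\frac{4}{5}) (k+1)] - poly over poly, x = -\frac{7}{9} from leading terms; C = -\frac{6}{5} at k = 0.

The series (x = -\frac{7}{9}) is 1F1: upper {-3}, lower {\frac{4}{5}}, prefactor -\frac{6}{5}. Verdict: terminating - the sum ends at index 3 because -3 is a negative integer; exact evaluation follows. Exact value: -\frac{277853}{43740}.


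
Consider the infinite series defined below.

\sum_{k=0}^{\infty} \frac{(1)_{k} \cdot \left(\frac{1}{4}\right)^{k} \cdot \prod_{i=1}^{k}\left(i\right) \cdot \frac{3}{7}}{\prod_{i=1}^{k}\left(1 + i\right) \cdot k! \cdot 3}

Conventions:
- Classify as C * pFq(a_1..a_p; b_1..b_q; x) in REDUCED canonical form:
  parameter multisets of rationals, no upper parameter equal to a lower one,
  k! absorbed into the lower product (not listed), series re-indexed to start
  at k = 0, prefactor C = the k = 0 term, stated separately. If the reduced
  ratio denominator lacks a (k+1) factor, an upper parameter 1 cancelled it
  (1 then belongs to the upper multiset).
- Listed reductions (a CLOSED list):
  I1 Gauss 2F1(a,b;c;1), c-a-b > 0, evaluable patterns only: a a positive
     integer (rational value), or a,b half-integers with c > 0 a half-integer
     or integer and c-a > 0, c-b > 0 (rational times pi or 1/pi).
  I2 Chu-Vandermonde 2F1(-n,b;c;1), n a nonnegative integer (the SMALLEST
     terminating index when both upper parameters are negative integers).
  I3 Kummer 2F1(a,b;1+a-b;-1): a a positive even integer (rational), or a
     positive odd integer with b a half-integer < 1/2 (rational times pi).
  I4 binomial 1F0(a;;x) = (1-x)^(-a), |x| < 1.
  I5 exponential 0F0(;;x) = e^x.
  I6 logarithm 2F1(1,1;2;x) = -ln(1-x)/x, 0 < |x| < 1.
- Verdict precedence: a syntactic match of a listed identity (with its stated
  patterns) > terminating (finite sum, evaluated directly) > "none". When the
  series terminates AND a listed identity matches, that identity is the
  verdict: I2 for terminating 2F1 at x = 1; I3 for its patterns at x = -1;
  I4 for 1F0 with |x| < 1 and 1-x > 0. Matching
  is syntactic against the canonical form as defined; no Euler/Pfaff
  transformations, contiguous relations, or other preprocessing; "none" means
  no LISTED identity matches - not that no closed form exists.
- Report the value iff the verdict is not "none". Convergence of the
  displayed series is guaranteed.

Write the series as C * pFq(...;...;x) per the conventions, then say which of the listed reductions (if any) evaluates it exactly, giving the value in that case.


Reduced: x = \frac{1}{4}, 2F1, upper = {1, 1}, lower = {2}, C = \frac{1}{7}. Verdict: the logarithmic series (I6) applies (the logarithm: parameters (1,1;2), x = \frac{1}{4}). Its exact value is \left(-\frac{4}{7}\right) \cdot \ln\left(\frac{3}{4}\right).

The tell: x = \frac{1}{4} and the constant factors (C = 1/7) combine into one prefactor.
Adjacent-term ratio: r(k) = \frac{1}{4} * (k+1) (k+1) / [(k+2) (k+1)] ; factor over Q: parameters, x = \frac{1}{4}, and C = \frac{1}{7}.


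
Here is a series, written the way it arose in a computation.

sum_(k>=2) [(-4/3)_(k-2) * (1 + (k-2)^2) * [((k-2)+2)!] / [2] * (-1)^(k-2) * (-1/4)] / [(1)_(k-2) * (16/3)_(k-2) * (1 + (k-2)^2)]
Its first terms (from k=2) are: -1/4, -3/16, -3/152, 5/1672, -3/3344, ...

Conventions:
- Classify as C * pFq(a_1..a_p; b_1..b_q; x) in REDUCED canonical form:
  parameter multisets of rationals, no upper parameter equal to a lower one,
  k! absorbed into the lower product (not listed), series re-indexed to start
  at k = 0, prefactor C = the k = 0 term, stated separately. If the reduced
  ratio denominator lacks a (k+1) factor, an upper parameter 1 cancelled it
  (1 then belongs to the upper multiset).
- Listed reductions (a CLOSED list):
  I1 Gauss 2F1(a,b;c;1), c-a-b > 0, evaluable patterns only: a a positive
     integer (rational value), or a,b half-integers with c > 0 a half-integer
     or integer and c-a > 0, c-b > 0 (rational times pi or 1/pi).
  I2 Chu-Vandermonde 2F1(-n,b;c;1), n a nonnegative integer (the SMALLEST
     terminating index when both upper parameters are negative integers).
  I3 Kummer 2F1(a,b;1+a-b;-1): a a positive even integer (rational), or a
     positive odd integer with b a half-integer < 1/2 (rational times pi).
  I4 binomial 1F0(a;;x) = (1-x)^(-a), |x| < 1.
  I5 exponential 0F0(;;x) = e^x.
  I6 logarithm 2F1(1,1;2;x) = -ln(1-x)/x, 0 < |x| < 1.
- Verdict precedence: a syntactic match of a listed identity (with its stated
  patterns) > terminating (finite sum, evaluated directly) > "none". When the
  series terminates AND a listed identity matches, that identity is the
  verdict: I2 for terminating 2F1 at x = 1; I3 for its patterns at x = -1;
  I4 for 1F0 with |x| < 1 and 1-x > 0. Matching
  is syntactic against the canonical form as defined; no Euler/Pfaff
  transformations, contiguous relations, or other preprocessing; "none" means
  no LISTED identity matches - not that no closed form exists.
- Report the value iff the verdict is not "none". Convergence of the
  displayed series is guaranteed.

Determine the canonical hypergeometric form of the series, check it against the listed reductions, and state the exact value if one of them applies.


Classification (C = -1/4): 2F1 with upper {-4/3, 3}, lower {16/3}, argument x = -1. Verdict: none - at argument -1 the multisets {-4/3, 3} ; {16/3} match no listed identity.

Key observation: x = (-1) and the factorial ratio (prefactor -1/4) (k+a-1)!/(a-1)! is a rising factorial (a)_k.
Ratio: r(k) = (-1) * (k-4/3) (k+3) / [(k+16/3) (k+1)] ; factor over Q: parameters, x = (-1), and C = -1/4.
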